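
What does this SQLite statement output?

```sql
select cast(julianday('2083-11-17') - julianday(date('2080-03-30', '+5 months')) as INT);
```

1174

Adding +5 months to 2080-03-30 gives 2080-08-30.
1 day remains in August 2080 after the 30th (31 − 30).
Full months from September 2080 through October 2083 contribute their day counts.
Then 17 days into November 2083.
Total: 1 + 30 + 31 + 30 + 31 + 31 + 28 + 31 + 30 + 31 + 30 + 31 + 31 + 30 + 31 + 30 + 31 + 31 + 28 + 31 + 30 + 31 + 30 + 31 + 31 + 30 + 31 + 30 + 31 + 31 + 28 + 31 + 30 + 31 + 30 + 31 + 31 + 30 + 31 + 17 = 1174.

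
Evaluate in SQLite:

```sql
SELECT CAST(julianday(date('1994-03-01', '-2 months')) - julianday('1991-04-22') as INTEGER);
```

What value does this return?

Adding -2 months to 1994-03-01 gives 1994-01-01.
8 days remain in April 1991 after the 22nd (30 − 22).
Full months from May 1991 through December 1993 contribute their day counts.
Then 1 day into January 1994.
Total: 8 + 31 + 30 + 31 + 31 + 30 + 31 + 30 + 31 + 31 + 29 + 31 + 30 + 31 + 30 + 31 + 31 + 30 + 31 + 30 + 31 + 31 + 28 + 31 + 30 + 31 + 30 + 31 + 31 + 30 + 31 + 30 + 31 + 1 = 985.

985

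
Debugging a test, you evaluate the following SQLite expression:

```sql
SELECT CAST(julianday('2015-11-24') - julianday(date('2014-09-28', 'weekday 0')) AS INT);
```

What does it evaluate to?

422

`weekday 0` advances to the next Sunday; 2014-09-28 is already a Sunday, so it stays at 2014-09-28.
2 days remain in September 2014 after the 28th (30 − 28).
Full months from October 2014 through October 2015 contribute their day counts.
Then 24 days into November 2015.
Total: 2 + 31 + 30 + 31 + 31 + 28 + 31 + 30 + 31 + 30 + 31 + 31 + 30 + 31 + 24 = 422.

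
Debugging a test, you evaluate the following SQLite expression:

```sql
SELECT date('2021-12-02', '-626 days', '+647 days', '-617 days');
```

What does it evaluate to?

Applying '-626 days' to 2021-12-02: counting 626 days back gives 2020-03-16.
Applying '+647 days' to 2020-03-16: counting 647 days forward gives 2021-12-23.
Applying '-617 days' to 2021-12-23: counting 617 days back gives 2020-04-15.

2020-04-15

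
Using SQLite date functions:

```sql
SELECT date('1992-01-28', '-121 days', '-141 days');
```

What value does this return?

1991-05-11

Applying '-121 days' to 1992-01-28: counting 121 days back gives 1991-09-29.
Applying '-141 days' to 1991-09-29: counting 141 days back gives 1991-05-11.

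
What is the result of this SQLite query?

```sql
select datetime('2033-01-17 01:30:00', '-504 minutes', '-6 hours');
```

2033-01-16 11:06:00

504 minutes = 8h 24m; -504 minutes from 2033-01-17 01:30:00 is 2033-01-16 17:06:00 (crosses midnight).
-6 hours from 2033-01-16 17:06:00 is 2033-01-16 11:06:00.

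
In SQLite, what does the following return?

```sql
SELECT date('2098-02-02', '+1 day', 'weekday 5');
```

2098-02-07

Advancing 1 more day within February lands on 2098-02-03.
`weekday 5` advances to the next Friday; 2098-02-03 is a Monday, so it moves forward to 2098-02-07.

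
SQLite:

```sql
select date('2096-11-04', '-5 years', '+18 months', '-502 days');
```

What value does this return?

2091-12-19

Adding -5 years to 2096-11-04 gives 2091-11-04.
Adding +18 months to 2091-11-04 gives 2093-05-04.
Applying '-502 days' to 2093-05-04: counting 502 days back gives 2091-12-19.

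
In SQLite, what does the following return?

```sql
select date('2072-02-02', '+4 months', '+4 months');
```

Adding +4 months to 2072-02-02 gives 2072-06-02.
Adding +4 months to 2072-06-02 gives 2072-10-02.

2072-10-02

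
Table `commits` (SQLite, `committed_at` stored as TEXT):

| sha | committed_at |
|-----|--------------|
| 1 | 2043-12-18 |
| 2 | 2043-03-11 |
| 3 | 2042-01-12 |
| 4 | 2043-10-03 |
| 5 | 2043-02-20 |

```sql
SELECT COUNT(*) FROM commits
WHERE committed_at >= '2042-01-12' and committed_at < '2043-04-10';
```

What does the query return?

3

Rows in [2042-01-12, 2043-04-10): 2043-03-11, 2042-01-12, 2043-02-20 → 3 rows.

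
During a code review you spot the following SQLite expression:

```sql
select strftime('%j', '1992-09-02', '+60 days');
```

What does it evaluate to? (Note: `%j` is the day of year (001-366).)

306

First apply '+60 days': 1992-09-02 → 1992-11-01.
Day-of-year for 1992-11-01: days since 1992-01-01 inclusive = 306, zero-padded to 306.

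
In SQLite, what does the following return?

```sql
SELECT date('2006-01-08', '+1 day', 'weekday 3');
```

2006-01-11

Advancing 1 more day within January lands on 2006-01-09.
`weekday 3` advances to the next Wednesday; 2006-01-09 is a Monday, so it moves forward to 2006-01-11.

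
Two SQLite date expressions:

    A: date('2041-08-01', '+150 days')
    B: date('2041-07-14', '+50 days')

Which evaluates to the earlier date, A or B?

B

A = 2041-12-29.
B = 2041-09-02.
B is earlier.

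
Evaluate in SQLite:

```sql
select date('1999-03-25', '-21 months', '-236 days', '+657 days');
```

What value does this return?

1998-08-20

Adding -21 months to 1999-03-25 gives 1997-06-25.
Applying '-236 days' to 1997-06-25: counting 236 days back gives 1996-11-01.
Applying '+657 days' to 1996-11-01: counting 657 days forward gives 1998-08-20.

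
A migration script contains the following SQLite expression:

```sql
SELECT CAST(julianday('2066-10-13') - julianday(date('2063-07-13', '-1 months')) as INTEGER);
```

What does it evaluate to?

Adding -1 month to 2063-07-13 gives 2063-06-13.
17 days remain in June 2063 after the 13th (30 − 13).
Full months from July 2063 through September 2066 contribute their day counts.
Then 13 days into October 2066.
Total: 17 + 31 + 31 + 30 + 31 + 30 + 31 + 31 + 29 + 31 + 30 + 31 + 30 + 31 + 31 + 30 + 31 + 30 + 31 + 31 + 28 + 31 + 30 + 31 + 30 + 31 + 31 + 30 + 31 + 30 + 31 + 31 + 28 + 31 + 30 + 31 + 30 + 31 + 31 + 30 + 13 = 1218.

1218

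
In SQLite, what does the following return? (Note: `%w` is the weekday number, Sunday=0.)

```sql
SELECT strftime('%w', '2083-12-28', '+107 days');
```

First apply '+107 days': 2083-12-28 → 2084-04-13.
2084-04-13 is a Thursday; with Sunday=0 that is 4.

4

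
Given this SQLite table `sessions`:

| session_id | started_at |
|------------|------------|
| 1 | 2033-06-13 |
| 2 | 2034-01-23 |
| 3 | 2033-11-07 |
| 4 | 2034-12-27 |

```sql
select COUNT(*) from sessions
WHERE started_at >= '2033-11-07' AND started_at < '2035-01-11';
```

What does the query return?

3

Rows in [2033-11-07, 2035-01-11): 2034-01-23, 2033-11-07, 2034-12-27 → 3 rows.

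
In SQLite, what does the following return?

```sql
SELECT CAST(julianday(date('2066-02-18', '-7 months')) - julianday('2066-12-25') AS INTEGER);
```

-525

Adding -7 months to 2066-02-18 gives 2065-07-18.
13 days remain in July 2065 after the 18th (31 − 18).
Full months from August 2065 through November 2066 contribute their day counts.
Then 25 days into December 2066.
Total: 13 + 31 + 30 + 31 + 30 + 31 + 31 + 28 + 31 + 30 + 31 + 30 + 31 + 31 + 30 + 31 + 30 + 25 = 525.
The subtraction is earlier − later, so the result is −525 → -525.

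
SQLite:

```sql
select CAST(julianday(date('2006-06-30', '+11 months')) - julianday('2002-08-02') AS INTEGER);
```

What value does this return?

1762

Adding +11 months to 2006-06-30 gives 2007-05-30.
29 days remain in August 2002 after the 2nd (31 − 2).
Full months from September 2002 through April 2007 contribute their day counts.
Then 30 days into May 2007.
Total: 29 + 30 + 31 + 30 + 31 + 31 + 28 + 31 + 30 + 31 + 30 + 31 + 31 + 30 + 31 + 30 + 31 + 31 + 29 + 31 + 30 + 31 + 30 + 31 + 31 + 30 + 31 + 30 + 31 + 31 + 28 + 31 + 30 + 31 + 30 + 31 + 31 + 30 + 31 + 30 + 31 + 31 + 28 + 31 + 30 + 31 + 30 + 31 + 31 + 30 + 31 + 30 + 31 + 31 + 28 + 31 + 30 + 30 = 1762.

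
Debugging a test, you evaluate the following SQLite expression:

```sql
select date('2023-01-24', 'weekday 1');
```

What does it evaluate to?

2023-01-30

`weekday 1` advances to the next Monday; 2023-01-24 is a Tuesday, so it moves forward to 2023-01-30.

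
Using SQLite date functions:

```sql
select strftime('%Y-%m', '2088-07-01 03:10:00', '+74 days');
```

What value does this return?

2088-09

First apply '+74 days': 2088-07-01 03:10:00 → 2088-09-13 03:10:00.
`%Y-%m` extracts the year-month: 2088-09.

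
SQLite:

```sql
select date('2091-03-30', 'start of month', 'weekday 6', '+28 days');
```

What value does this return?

2091-03-31

`start of month` rewinds 2091-03-30 to 2091-03-01.
`weekday 6` advances to the next Saturday; 2091-03-01 is a Thursday, so it moves forward to 2091-03-03.
Advancing 28 more days within March lands on 2091-03-31.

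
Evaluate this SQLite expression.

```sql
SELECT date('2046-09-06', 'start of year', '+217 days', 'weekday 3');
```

2046-08-08

`start of year` rewinds 2046-09-06 to 2046-01-01.
Applying '+217 days' to 2046-01-01: counting 217 days forward gives 2046-08-06.
`weekday 3` advances to the next Wednesday; 2046-08-06 is a Monday, so it moves forward to 2046-08-08.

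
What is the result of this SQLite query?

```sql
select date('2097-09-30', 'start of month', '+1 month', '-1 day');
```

2097-09-30

`start of month` rewinds 2097-09-30 to 2097-09-01.
Adding +1 month to 2097-09-01 gives 2097-10-01.
Going back 1 day from 2097-10-01 reaches 2097-09-30 (last day of September, 30 days).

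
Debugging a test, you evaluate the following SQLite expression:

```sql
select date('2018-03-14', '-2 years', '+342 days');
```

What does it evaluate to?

2017-02-19

Adding -2 years to 2018-03-14 gives 2016-03-14.
Applying '+342 days' to 2016-03-14: counting 342 days forward gives 2017-02-19.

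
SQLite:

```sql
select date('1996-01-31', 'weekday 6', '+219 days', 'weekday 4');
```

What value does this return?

1996-09-12

`weekday 6` advances to the next Saturday; 1996-01-31 is a Wednesday, so it moves forward to 1996-02-03.
Applying '+219 days' to 1996-02-03: counting 219 days forward gives 1996-09-09.
`weekday 4` advances to the next Thursday; 1996-09-09 is a Monday, so it moves forward to 1996-09-12.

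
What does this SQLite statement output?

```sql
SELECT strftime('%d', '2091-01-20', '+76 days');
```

First apply '+76 days': 2091-01-20 → 2091-04-06.
`%d` extracts the 2-digit day of month: 06.

06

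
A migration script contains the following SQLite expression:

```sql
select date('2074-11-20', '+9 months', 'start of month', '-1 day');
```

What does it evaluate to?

Adding +9 months to 2074-11-20 gives 2075-08-20.
`start of month` rewinds 2075-08-20 to 2075-08-01.
Going back 1 day from 2075-08-01 reaches 2075-07-31 (last day of July, 31 days).

2075-07-31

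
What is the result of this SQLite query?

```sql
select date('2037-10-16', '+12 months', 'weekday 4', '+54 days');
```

Adding +12 months to 2037-10-16 gives 2038-10-16.
`weekday 4` advances to the next Thursday; 2038-10-16 is a Saturday, so it moves forward to 2038-10-21.
Applying '+54 days' to 2038-10-21: counting 54 days forward gives 2038-12-14.

2038-12-14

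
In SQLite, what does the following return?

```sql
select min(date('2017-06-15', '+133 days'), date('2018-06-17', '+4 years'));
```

date('2017-06-15', '+133 days') → 2017-10-26.
date('2018-06-17', '+4 years') → 2022-06-17.
Earlier of the two is 2017-10-26.

2017-10-26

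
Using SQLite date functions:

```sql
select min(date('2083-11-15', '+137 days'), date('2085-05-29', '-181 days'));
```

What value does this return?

2084-03-31

date('2083-11-15', '+137 days') → 2084-03-31.
date('2085-05-29', '-181 days') → 2084-11-29.
Earlier of the two is 2084-03-31.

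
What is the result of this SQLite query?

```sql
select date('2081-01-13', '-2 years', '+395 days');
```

Adding -2 years to 2081-01-13 gives 2079-01-13.
Applying '+395 days' to 2079-01-13: counting 395 days forward gives 2080-02-12.

2080-02-12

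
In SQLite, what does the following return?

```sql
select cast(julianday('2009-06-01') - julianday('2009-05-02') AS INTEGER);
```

29 days remain in May 2009 after the 2nd (31 − 2).
Then 1 day into June 2009.
Total: 29 + 1 = 30.

30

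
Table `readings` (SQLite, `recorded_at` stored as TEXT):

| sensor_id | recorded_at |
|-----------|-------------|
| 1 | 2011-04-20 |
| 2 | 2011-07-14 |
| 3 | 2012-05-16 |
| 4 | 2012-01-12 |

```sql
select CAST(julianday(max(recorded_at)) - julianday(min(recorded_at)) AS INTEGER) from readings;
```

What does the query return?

MIN = 2011-04-20, MAX = 2012-05-16.
10 days remain in April 2011 after the 20th (30 − 20).
Full months from May 2011 through April 2012 contribute their day counts.
Then 16 days into May 2012.
Total: 10 + 31 + 30 + 31 + 31 + 30 + 31 + 30 + 31 + 31 + 29 + 31 + 30 + 16 = 392.

392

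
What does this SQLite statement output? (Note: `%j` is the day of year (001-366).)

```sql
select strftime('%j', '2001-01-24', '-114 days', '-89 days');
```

187

First apply '-114 days', '-89 days': 2001-01-24 → 2000-07-05.
Day-of-year for 2000-07-05: days since 2000-01-01 inclusive = 187, zero-padded to 187.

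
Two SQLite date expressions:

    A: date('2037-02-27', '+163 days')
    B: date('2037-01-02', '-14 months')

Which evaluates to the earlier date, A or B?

A = 2037-08-09.
B = 2035-11-02.
B is earlier.

B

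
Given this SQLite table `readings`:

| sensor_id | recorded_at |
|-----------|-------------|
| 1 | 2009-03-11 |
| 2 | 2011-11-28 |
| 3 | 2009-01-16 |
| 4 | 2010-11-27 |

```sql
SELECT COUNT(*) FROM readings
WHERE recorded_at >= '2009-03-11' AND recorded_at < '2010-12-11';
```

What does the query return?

Rows in [2009-03-11, 2010-12-11): 2009-03-11, 2010-11-27 → 2 rows.

2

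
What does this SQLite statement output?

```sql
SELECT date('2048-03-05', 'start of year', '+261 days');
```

`start of year` rewinds 2048-03-05 to 2048-01-01.
Applying '+261 days' to 2048-01-01: counting 261 days forward gives 2048-09-18.

2048-09-18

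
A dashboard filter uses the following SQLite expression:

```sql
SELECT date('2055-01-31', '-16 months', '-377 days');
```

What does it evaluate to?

Adding -16 months to 2055-01-31 targets 2053-09-31. September 2053 has only 30 days, so SQLite normalizes the 1-day overflow forward to 2053-10-01.
Applying '-377 days' to 2053-10-01: counting 377 days back gives 2052-09-19.

2052-09-19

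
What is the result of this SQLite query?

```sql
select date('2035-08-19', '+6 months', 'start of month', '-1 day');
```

2036-01-31

Adding +6 months to 2035-08-19 gives 2036-02-19.
`start of month` rewinds 2036-02-19 to 2036-02-01.
Going back 1 day from 2036-02-01 reaches 2036-01-31 (last day of January, 31 days).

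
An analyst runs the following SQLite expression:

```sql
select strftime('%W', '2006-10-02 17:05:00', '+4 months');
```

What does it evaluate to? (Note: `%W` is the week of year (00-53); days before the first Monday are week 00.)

05

First apply '+4 months': 2006-10-02 17:05:00 → 2007-02-02 17:05:00.
2007-02-02 is a Friday. SQLite's %W counts Mondays since the year started; the result is 05.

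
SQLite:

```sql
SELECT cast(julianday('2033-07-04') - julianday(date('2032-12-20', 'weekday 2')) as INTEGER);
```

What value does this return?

195

`weekday 2` advances to the next Tuesday; 2032-12-20 is a Monday, so it moves forward to 2032-12-21.
10 days remain in December 2032 after the 21st (31 − 21).
Full months from January 2033 through June 2033 contribute their day counts.
Then 4 days into July 2033.
Total: 10 + 31 + 28 + 31 + 30 + 31 + 30 + 4 = 195.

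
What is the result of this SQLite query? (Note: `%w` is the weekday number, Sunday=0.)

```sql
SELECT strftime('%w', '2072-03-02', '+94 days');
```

First apply '+94 days': 2072-03-02 → 2072-06-04.
2072-06-04 is a Saturday; with Sunday=0 that is 6.

6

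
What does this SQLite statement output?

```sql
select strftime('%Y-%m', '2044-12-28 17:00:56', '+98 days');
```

2045-04

First apply '+98 days': 2044-12-28 17:00:56 → 2045-04-05 17:00:56.
`%Y-%m` extracts the year-month: 2045-04.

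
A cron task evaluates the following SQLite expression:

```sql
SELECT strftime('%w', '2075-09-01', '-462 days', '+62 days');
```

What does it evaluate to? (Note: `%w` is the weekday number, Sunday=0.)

6

First apply '-462 days', '+62 days': 2075-09-01 → 2074-07-28.
2074-07-28 is a Saturday; with Sunday=0 that is 6.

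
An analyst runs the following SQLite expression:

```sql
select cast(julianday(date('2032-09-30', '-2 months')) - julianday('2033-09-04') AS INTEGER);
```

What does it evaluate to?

-401

Adding -2 months to 2032-09-30 gives 2032-07-30.
1 day remains in July 2032 after the 30th (31 − 30).
Full months from August 2032 through August 2033 contribute their day counts.
Then 4 days into September 2033.
Total: 1 + 31 + 30 + 31 + 30 + 31 + 31 + 28 + 31 + 30 + 31 + 30 + 31 + 31 + 4 = 401.
The subtraction is earlier − later, so the result is −401 → -401.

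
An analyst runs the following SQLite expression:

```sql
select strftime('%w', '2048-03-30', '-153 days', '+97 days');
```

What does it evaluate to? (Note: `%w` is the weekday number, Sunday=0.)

First apply '-153 days', '+97 days': 2048-03-30 → 2048-02-03.
2048-02-03 is a Monday; with Sunday=0 that is 1.

1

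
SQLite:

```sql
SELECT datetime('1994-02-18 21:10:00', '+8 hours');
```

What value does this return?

+8 hours from 1994-02-18 21:10:00 is 1994-02-19 05:10:00 (crosses midnight).

1994-02-19 05:10:00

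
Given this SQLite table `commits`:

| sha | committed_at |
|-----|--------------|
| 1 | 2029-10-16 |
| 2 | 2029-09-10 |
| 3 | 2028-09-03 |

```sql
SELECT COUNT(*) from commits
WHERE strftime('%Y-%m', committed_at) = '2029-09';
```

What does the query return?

Rows with year-month 2029-09: 2029-09-10 → 1.

1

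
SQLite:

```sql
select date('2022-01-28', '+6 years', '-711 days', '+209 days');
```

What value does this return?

2026-09-13

Adding +6 years to 2022-01-28 gives 2028-01-28.
Applying '-711 days' to 2028-01-28: counting 711 days back gives 2026-02-16.
Applying '+209 days' to 2026-02-16: counting 209 days forward gives 2026-09-13.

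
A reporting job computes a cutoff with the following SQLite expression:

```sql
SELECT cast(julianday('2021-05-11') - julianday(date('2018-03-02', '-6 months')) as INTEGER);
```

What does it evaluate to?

Adding -6 months to 2018-03-02 gives 2017-09-02.
28 days remain in September 2017 after the 2nd (30 − 2).
Full months from October 2017 through April 2021 contribute their day counts.
Then 11 days into May 2021.
Total: 28 + 31 + 30 + 31 + 31 + 28 + 31 + 30 + 31 + 30 + 31 + 31 + 30 + 31 + 30 + 31 + 31 + 28 + 31 + 30 + 31 + 30 + 31 + 31 + 30 + 31 + 30 + 31 + 31 + 29 + 31 + 30 + 31 + 30 + 31 + 31 + 30 + 31 + 30 + 31 + 31 + 28 + 31 + 30 + 11 = 1347.

1347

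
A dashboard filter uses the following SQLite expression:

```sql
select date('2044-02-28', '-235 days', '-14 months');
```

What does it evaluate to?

2042-05-08

Applying '-235 days' to 2044-02-28: counting 235 days back gives 2043-07-08.
Adding -14 months to 2043-07-08 gives 2042-05-08.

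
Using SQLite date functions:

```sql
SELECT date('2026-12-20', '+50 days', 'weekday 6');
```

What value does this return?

Applying '+50 days' to 2026-12-20: counting 50 days forward gives 2027-02-08.
`weekday 6` advances to the next Saturday; 2027-02-08 is a Monday, so it moves forward to 2027-02-13.

2027-02-13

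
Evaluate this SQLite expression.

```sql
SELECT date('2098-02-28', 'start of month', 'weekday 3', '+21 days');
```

`start of month` rewinds 2098-02-28 to 2098-02-01.
`weekday 3` advances to the next Wednesday; 2098-02-01 is a Saturday, so it moves forward to 2098-02-05.
Advancing 21 more days within February lands on 2098-02-26.

2098-02-26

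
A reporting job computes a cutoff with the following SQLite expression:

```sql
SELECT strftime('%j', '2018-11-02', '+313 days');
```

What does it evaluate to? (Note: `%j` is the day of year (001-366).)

First apply '+313 days': 2018-11-02 → 2019-09-11.
Day-of-year for 2019-09-11: days since 2019-01-01 inclusive = 254, zero-padded to 254.

254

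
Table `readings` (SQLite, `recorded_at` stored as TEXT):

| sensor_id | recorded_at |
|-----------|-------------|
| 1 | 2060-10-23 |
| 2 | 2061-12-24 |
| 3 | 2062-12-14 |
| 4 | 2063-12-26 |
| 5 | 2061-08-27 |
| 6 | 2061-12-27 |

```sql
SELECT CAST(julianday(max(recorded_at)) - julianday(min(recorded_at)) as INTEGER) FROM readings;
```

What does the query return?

1159

MIN = 2060-10-23, MAX = 2063-12-26.
8 days remain in October 2060 after the 23rd (31 − 23).
Full months from November 2060 through November 2063 contribute their day counts.
Then 26 days into December 2063.
Total: 8 + 30 + 31 + 31 + 28 + 31 + 30 + 31 + 30 + 31 + 31 + 30 + 31 + 30 + 31 + 31 + 28 + 31 + 30 + 31 + 30 + 31 + 31 + 30 + 31 + 30 + 31 + 31 + 28 + 31 + 30 + 31 + 30 + 31 + 31 + 30 + 31 + 30 + 26 = 1159.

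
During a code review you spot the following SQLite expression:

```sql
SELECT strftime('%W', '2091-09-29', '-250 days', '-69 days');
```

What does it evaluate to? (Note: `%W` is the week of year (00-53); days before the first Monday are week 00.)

46

First apply '-250 days', '-69 days': 2091-09-29 → 2090-11-14.
2090-11-14 is a Tuesday. SQLite's %W counts Mondays since the year started; the result is 46.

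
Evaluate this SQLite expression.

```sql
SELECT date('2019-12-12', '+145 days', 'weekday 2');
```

2020-05-05

Applying '+145 days' to 2019-12-12: counting 145 days forward gives 2020-05-05.
`weekday 2` advances to the next Tuesday; 2020-05-05 is already a Tuesday, so it stays at 2020-05-05.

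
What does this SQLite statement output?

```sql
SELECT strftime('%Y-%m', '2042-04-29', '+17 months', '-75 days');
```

First apply '+17 months', '-75 days': 2042-04-29 → 2043-07-16.
`%Y-%m` extracts the year-month: 2043-07.

2043-07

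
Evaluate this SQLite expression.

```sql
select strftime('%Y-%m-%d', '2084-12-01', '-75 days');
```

First apply '-75 days': 2084-12-01 → 2084-09-17.
`%Y-%m-%d` extracts the ISO date: 2084-09-17.

2084-09-17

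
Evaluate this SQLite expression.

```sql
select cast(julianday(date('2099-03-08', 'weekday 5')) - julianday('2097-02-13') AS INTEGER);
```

758

`weekday 5` advances to the next Friday; 2099-03-08 is a Sunday, so it moves forward to 2099-03-13.
15 days remain in February 2097 after the 13th (28 − 13).
Full months from March 2097 through February 2099 contribute their day counts.
Then 13 days into March 2099.
Total: 15 + 31 + 30 + 31 + 30 + 31 + 31 + 30 + 31 + 30 + 31 + 31 + 28 + 31 + 30 + 31 + 30 + 31 + 31 + 30 + 31 + 30 + 31 + 31 + 28 + 13 = 758.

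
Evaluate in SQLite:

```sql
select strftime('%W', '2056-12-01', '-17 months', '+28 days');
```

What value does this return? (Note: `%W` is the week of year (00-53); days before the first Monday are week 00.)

First apply '-17 months', '+28 days': 2056-12-01 → 2055-07-29.
2055-07-29 is a Thursday. SQLite's %W counts Mondays since the year started; the result is 30.

30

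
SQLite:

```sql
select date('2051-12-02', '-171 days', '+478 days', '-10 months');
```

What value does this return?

Applying '-171 days' to 2051-12-02: counting 171 days back gives 2051-06-14.
Applying '+478 days' to 2051-06-14: counting 478 days forward gives 2052-10-04.
Adding -10 months to 2052-10-04 gives 2051-12-04.

2051-12-04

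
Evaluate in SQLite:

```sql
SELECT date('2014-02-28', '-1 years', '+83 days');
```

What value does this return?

2013-05-22

Adding -1 year to 2014-02-28 gives 2013-02-28.
Applying '+83 days' to 2013-02-28: counting 83 days forward gives 2013-05-22.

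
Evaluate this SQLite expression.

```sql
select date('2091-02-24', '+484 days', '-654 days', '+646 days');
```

2092-06-14

Applying '+484 days' to 2091-02-24: counting 484 days forward gives 2092-06-22.
Applying '-654 days' to 2092-06-22: counting 654 days back gives 2090-09-07.
Applying '+646 days' to 2090-09-07: counting 646 days forward gives 2092-06-14.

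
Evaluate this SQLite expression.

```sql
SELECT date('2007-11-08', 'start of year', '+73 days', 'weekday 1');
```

2007-03-19

`start of year` rewinds 2007-11-08 to 2007-01-01.
Applying '+73 days' to 2007-01-01: counting 73 days forward gives 2007-03-15.
`weekday 1` advances to the next Monday; 2007-03-15 is a Thursday, so it moves forward to 2007-03-19.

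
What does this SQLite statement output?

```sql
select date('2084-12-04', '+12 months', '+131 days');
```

Adding +12 months to 2084-12-04 gives 2085-12-04.
Applying '+131 days' to 2085-12-04: counting 131 days forward gives 2086-04-14.

2086-04-14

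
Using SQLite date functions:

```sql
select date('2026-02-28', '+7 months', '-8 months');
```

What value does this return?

2026-01-28

Adding +7 months to 2026-02-28 gives 2026-09-28.
Adding -8 months to 2026-09-28 gives 2026-01-28.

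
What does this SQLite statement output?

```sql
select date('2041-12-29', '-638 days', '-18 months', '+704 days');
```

Applying '-638 days' to 2041-12-29: counting 638 days back gives 2040-03-31.
Adding -18 months to 2040-03-31 targets 2038-09-31. September 2038 has only 30 days, so SQLite normalizes the 1-day overflow forward to 2038-10-01.
Applying '+704 days' to 2038-10-01: counting 704 days forward gives 2040-09-04.

2040-09-04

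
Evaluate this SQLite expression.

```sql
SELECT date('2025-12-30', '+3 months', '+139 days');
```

Adding +3 months to 2025-12-30 gives 2026-03-30.
Applying '+139 days' to 2026-03-30: counting 139 days forward gives 2026-08-16.

2026-08-16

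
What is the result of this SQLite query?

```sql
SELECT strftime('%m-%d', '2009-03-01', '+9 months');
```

12-01

First apply '+9 months': 2009-03-01 → 2009-12-01.
`%m-%d` extracts the month-day: 12-01.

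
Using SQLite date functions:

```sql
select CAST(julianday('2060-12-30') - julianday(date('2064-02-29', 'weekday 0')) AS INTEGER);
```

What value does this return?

`weekday 0` advances to the next Sunday; 2064-02-29 is a Friday, so it moves forward to 2064-03-02.
1 day remains in December 2060 after the 30th (31 − 30).
Full months from January 2061 through February 2064 contribute their day counts.
Then 2 days into March 2064.
Total: 1 + 31 + 28 + 31 + 30 + 31 + 30 + 31 + 31 + 30 + 31 + 30 + 31 + 31 + 28 + 31 + 30 + 31 + 30 + 31 + 31 + 30 + 31 + 30 + 31 + 31 + 28 + 31 + 30 + 31 + 30 + 31 + 31 + 30 + 31 + 30 + 31 + 31 + 29 + 2 = 1158.
The subtraction is earlier − later, so the result is −1158 → -1158.

-1158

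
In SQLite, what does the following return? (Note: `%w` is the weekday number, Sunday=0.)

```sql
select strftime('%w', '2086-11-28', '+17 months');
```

First apply '+17 months': 2086-11-28 → 2088-04-28.
2088-04-28 is a Wednesday; with Sunday=0 that is 3.

3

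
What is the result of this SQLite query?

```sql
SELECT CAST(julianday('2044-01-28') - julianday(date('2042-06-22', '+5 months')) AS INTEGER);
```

432

Adding +5 months to 2042-06-22 gives 2042-11-22.
8 days remain in November 2042 after the 22nd (30 − 22).
Full months from December 2042 through December 2043 contribute their day counts.
Then 28 days into January 2044.
Total: 8 + 31 + 31 + 28 + 31 + 30 + 31 + 30 + 31 + 31 + 30 + 31 + 30 + 31 + 28 = 432.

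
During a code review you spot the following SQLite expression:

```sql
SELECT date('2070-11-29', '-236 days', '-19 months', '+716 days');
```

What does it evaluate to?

2070-08-24

Applying '-236 days' to 2070-11-29: counting 236 days back gives 2070-04-07.
Adding -19 months to 2070-04-07 gives 2068-09-07.
Applying '+716 days' to 2068-09-07: counting 716 days forward gives 2070-08-24.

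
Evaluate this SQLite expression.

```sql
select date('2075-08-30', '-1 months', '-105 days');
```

Adding -1 month to 2075-08-30 gives 2075-07-30.
Applying '-105 days' to 2075-07-30: counting 105 days back gives 2075-04-16.

2075-04-16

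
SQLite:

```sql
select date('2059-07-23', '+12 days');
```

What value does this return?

July 2059 has 31 days; 8 remain after the 23rd, so 9 days reach 2059-08-01.
Advancing 3 more days within August lands on 2059-08-04.

2059-08-04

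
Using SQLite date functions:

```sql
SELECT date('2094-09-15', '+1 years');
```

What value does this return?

2095-09-15

Adding +1 year to 2094-09-15 gives 2095-09-15.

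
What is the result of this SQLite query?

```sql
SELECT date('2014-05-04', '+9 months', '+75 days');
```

2015-04-20

Adding +9 months to 2014-05-04 gives 2015-02-04.
Applying '+75 days' to 2015-02-04: counting 75 days forward gives 2015-04-20.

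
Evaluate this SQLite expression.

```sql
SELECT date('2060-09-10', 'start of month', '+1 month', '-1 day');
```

2060-09-30

`start of month` rewinds 2060-09-10 to 2060-09-01.
Adding +1 month to 2060-09-01 gives 2060-10-01.
Going back 1 day from 2060-10-01 reaches 2060-09-30 (last day of September, 30 days).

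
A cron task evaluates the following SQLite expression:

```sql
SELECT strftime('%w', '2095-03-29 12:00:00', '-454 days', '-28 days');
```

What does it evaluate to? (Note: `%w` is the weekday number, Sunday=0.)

3

First apply '-454 days', '-28 days': 2095-03-29 12:00:00 → 2093-12-02 12:00:00.
2093-12-02 is a Wednesday; with Sunday=0 that is 3.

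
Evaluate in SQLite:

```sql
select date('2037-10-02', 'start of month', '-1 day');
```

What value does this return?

`start of month` rewinds 2037-10-02 to 2037-10-01.
Going back 1 day from 2037-10-01 reaches 2037-09-30 (last day of September, 30 days).

2037-09-30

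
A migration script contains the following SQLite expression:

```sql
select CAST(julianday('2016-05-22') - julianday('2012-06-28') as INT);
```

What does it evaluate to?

2 days remain in June 2012 after the 28th (30 − 28).
Full months from July 2012 through April 2016 contribute their day counts.
Then 22 days into May 2016.
Total: 2 + 31 + 31 + 30 + 31 + 30 + 31 + 31 + 28 + 31 + 30 + 31 + 30 + 31 + 31 + 30 + 31 + 30 + 31 + 31 + 28 + 31 + 30 + 31 + 30 + 31 + 31 + 30 + 31 + 30 + 31 + 31 + 28 + 31 + 30 + 31 + 30 + 31 + 31 + 30 + 31 + 30 + 31 + 31 + 29 + 31 + 30 + 22 = 1424.

1424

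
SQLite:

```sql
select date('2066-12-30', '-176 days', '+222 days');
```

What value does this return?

Applying '-176 days' to 2066-12-30: counting 176 days back gives 2066-07-07.
Applying '+222 days' to 2066-07-07: counting 222 days forward gives 2067-02-14.

2067-02-14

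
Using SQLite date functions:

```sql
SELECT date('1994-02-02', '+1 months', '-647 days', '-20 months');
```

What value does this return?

1990-09-24

Adding +1 month to 1994-02-02 gives 1994-03-02.
Applying '-647 days' to 1994-03-02: counting 647 days back gives 1992-05-24.
Adding -20 months to 1992-05-24 gives 1990-09-24.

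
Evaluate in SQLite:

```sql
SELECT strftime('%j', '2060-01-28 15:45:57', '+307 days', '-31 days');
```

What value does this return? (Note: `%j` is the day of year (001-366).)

First apply '+307 days', '-31 days': 2060-01-28 15:45:57 → 2060-10-30 15:45:57.
Day-of-year for 2060-10-30: days since 2060-01-01 inclusive = 304, zero-padded to 304.

304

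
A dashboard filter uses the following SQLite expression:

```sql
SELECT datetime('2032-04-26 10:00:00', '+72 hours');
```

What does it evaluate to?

+72 hours from 2032-04-26 10:00:00 is 2032-04-29 10:00:00 (crosses midnight).

2032-04-29 10:00:00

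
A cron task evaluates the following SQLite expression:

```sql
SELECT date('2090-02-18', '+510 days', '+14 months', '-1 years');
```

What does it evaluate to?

Applying '+510 days' to 2090-02-18: counting 510 days forward gives 2091-07-13.
Adding +14 months to 2091-07-13 gives 2092-09-13.
Adding -1 year to 2092-09-13 gives 2091-09-13.

2091-09-13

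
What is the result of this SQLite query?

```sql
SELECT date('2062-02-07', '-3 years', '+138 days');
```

Adding -3 years to 2062-02-07 gives 2059-02-07.
Applying '+138 days' to 2059-02-07: counting 138 days forward gives 2059-06-25.

2059-06-25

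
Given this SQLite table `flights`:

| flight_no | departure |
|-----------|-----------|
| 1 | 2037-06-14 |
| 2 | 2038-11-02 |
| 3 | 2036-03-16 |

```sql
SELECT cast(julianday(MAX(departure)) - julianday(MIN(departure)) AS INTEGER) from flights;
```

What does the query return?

961

MIN = 2036-03-16, MAX = 2038-11-02.
15 days remain in March 2036 after the 16th (31 − 16).
Full months from April 2036 through October 2038 contribute their day counts.
Then 2 days into November 2038.
Total: 15 + 30 + 31 + 30 + 31 + 31 + 30 + 31 + 30 + 31 + 31 + 28 + 31 + 30 + 31 + 30 + 31 + 31 + 30 + 31 + 30 + 31 + 31 + 28 + 31 + 30 + 31 + 30 + 31 + 31 + 30 + 31 + 2 = 961.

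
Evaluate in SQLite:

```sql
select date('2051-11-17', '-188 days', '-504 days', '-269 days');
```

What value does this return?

Applying '-188 days' to 2051-11-17: counting 188 days back gives 2051-05-13.
Applying '-504 days' to 2051-05-13: counting 504 days back gives 2049-12-25.
Applying '-269 days' to 2049-12-25: counting 269 days back gives 2049-03-31.

2049-03-31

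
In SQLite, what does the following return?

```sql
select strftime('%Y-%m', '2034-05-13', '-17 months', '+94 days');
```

First apply '-17 months', '+94 days': 2034-05-13 → 2033-03-17.
`%Y-%m` extracts the year-month: 2033-03.

2033-03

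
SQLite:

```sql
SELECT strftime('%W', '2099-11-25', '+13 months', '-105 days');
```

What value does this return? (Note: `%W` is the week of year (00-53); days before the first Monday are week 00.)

36

First apply '+13 months', '-105 days': 2099-11-25 → 2100-09-11.
2100-09-11 is a Saturday. SQLite's %W counts Mondays since the year started; the result is 36.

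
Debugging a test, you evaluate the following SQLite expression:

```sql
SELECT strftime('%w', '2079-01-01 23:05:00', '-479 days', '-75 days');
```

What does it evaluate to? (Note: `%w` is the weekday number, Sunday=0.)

First apply '-479 days', '-75 days': 2079-01-01 23:05:00 → 2077-06-26 23:05:00.
2077-06-26 is a Saturday; with Sunday=0 that is 6.

6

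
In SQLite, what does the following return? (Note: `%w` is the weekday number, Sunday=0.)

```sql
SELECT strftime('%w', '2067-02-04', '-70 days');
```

First apply '-70 days': 2067-02-04 → 2066-11-26.
2066-11-26 is a Friday; with Sunday=0 that is 5.

5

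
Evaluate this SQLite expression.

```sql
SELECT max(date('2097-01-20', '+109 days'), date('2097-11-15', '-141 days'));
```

date('2097-01-20', '+109 days') → 2097-05-09.
date('2097-11-15', '-141 days') → 2097-06-27.
Later of the two is 2097-06-27.

2097-06-27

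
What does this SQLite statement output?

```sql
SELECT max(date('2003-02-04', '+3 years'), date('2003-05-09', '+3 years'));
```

2006-05-09

date('2003-02-04', '+3 years') → 2006-02-04.
date('2003-05-09', '+3 years') → 2006-05-09.
Later of the two is 2006-05-09.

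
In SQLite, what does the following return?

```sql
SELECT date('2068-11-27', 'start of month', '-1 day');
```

`start of month` rewinds 2068-11-27 to 2068-11-01.
Going back 1 day from 2068-11-01 reaches 2068-10-31 (last day of October, 31 days).

2068-10-31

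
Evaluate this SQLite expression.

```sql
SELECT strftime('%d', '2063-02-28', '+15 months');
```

28

First apply '+15 months': 2063-02-28 → 2064-05-28.
`%d` extracts the 2-digit day of month: 28.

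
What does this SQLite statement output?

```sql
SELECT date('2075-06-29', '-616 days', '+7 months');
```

2074-05-21

Applying '-616 days' to 2075-06-29: counting 616 days back gives 2073-10-21.
Adding +7 months to 2073-10-21 gives 2074-05-21.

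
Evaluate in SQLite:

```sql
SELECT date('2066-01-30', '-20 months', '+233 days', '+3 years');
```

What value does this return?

2068-01-18

Adding -20 months to 2066-01-30 gives 2064-05-30.
Applying '+233 days' to 2064-05-30: counting 233 days forward gives 2065-01-18.
Adding +3 years to 2065-01-18 gives 2068-01-18.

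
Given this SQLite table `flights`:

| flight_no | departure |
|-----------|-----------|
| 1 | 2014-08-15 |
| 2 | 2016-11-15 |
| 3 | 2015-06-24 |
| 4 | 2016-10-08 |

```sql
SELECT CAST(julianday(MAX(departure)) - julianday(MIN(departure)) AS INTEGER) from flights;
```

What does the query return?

823

MIN = 2014-08-15, MAX = 2016-11-15.
16 days remain in August 2014 after the 15th (31 − 15).
Full months from September 2014 through October 2016 contribute their day counts.
Then 15 days into November 2016.
Total: 16 + 30 + 31 + 30 + 31 + 31 + 28 + 31 + 30 + 31 + 30 + 31 + 31 + 30 + 31 + 30 + 31 + 31 + 29 + 31 + 30 + 31 + 30 + 31 + 31 + 30 + 31 + 15 = 823.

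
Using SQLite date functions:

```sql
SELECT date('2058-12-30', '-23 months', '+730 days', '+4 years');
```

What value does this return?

Adding -23 months to 2058-12-30 gives 2057-01-30.
Applying '+730 days' to 2057-01-30: counting 730 days forward gives 2059-01-30.
Adding +4 years to 2059-01-30 gives 2063-01-30.

2063-01-30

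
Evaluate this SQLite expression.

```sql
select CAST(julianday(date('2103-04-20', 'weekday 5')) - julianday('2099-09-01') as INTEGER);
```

`weekday 5` advances to the next Friday; 2103-04-20 is already a Friday, so it stays at 2103-04-20.
29 days remain in September 2099 after the 1st (30 − 1).
Full months from October 2099 through March 2103 contribute their day counts.
Then 20 days into April 2103.
Total: 29 + 31 + 30 + 31 + 31 + 28 + 31 + 30 + 31 + 30 + 31 + 31 + 30 + 31 + 30 + 31 + 31 + 28 + 31 + 30 + 31 + 30 + 31 + 31 + 30 + 31 + 30 + 31 + 31 + 28 + 31 + 30 + 31 + 30 + 31 + 31 + 30 + 31 + 30 + 31 + 31 + 28 + 31 + 20 = 1326.

1326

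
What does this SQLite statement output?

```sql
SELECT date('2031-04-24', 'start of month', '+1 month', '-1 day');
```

2031-04-30

`start of month` rewinds 2031-04-24 to 2031-04-01.
Adding +1 month to 2031-04-01 gives 2031-05-01.
Going back 1 day from 2031-05-01 reaches 2031-04-30 (last day of April, 30 days).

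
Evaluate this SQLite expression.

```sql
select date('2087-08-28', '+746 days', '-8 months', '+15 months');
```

Applying '+746 days' to 2087-08-28: counting 746 days forward gives 2089-09-12.
Adding -8 months to 2089-09-12 gives 2089-01-12.
Adding +15 months to 2089-01-12 gives 2090-04-12.

2090-04-12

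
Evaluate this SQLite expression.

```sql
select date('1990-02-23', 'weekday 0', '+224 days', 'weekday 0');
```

1990-10-07

`weekday 0` advances to the next Sunday; 1990-02-23 is a Friday, so it moves forward to 1990-02-25.
Applying '+224 days' to 1990-02-25: counting 224 days forward gives 1990-10-07.
`weekday 0` advances to the next Sunday; 1990-10-07 is already a Sunday, so it stays at 1990-10-07.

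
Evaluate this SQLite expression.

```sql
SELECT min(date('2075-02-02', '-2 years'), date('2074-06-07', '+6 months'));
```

2073-02-02

date('2075-02-02', '-2 years') → 2073-02-02.
date('2074-06-07', '+6 months') → 2074-12-07.
Earlier of the two is 2073-02-02.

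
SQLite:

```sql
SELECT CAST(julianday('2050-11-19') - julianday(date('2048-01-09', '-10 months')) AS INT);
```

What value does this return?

1351

Adding -10 months to 2048-01-09 gives 2047-03-09.
22 days remain in March 2047 after the 9th (31 − 9).
Full months from April 2047 through October 2050 contribute their day counts.
Then 19 days into November 2050.
Total: 22 + 30 + 31 + 30 + 31 + 31 + 30 + 31 + 30 + 31 + 31 + 29 + 31 + 30 + 31 + 30 + 31 + 31 + 30 + 31 + 30 + 31 + 31 + 28 + 31 + 30 + 31 + 30 + 31 + 31 + 30 + 31 + 30 + 31 + 31 + 28 + 31 + 30 + 31 + 30 + 31 + 31 + 30 + 31 + 19 = 1351.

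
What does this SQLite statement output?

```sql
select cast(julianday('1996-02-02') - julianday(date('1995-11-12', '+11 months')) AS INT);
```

Adding +11 months to 1995-11-12 gives 1996-10-12.
27 days remain in February 1996 after the 2nd (29 − 2).
Full months from March 1996 through September 1996 contribute their day counts.
Then 12 days into October 1996.
Total: 27 + 31 + 30 + 31 + 30 + 31 + 31 + 30 + 12 = 253.
The subtraction is earlier − later, so the result is −253 → -253.

-253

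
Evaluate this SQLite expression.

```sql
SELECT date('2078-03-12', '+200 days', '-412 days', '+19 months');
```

2079-03-12

Applying '+200 days' to 2078-03-12: counting 200 days forward gives 2078-09-28.
Applying '-412 days' to 2078-09-28: counting 412 days back gives 2077-08-12.
Adding +19 months to 2077-08-12 gives 2079-03-12.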